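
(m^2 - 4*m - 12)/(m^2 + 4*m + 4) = (m - 6)/(m + 2)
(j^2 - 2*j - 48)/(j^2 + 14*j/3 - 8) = 3*(j - 8)/(3*j - 4)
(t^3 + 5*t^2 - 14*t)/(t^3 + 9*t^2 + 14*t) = (t - 2)/(t + 2)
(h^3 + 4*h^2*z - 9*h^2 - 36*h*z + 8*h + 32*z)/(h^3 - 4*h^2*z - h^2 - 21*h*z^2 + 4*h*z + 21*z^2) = (-h^2 - 4*h*z + 8*h + 32*z)/(-h^2 + 4*h*z + 21*z^2)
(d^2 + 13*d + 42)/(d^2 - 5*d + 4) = (d^2 + 13*d + 42)/(d^2 - 5*d + 4)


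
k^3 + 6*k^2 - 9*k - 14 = (k - 2)*(k + 1)*(k + 7)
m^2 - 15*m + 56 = (m - 8)*(m - 7)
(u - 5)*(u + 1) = u^2 - 4*u - 5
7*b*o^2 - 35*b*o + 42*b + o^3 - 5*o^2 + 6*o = (7*b + o)*(o - 3)*(o - 2)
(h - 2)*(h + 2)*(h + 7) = h^3 + 7*h^2 - 4*h - 28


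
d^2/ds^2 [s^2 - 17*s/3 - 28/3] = 2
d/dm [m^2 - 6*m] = 2*m - 6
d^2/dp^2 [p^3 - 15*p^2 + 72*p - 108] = 6*p - 30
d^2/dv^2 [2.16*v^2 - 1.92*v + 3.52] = 4.32000000000000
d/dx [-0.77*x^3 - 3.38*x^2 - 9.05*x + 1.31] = -2.31*x^2 - 6.76*x - 9.05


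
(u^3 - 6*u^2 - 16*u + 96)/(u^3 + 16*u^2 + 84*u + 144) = (u^2 - 10*u + 24)/(u^2 + 12*u + 36)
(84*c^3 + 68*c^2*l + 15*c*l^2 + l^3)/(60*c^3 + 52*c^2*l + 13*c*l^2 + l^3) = (7*c + l)/(5*c + l)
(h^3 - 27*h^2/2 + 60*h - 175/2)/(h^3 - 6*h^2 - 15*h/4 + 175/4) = 2*(h - 5)/(2*h + 5)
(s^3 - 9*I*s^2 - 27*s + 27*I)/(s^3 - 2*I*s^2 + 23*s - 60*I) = (s^2 - 6*I*s - 9)/(s^2 + I*s + 20)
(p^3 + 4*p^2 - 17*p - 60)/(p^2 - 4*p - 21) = (p^2 + p - 20)/(p - 7)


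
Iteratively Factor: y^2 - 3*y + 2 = (y - 2)*(y - 1)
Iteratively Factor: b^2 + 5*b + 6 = (b + 2)*(b + 3)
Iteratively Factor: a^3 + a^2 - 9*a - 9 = (a - 3)*(a^2 + 4*a + 3) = (a - 3)*(a + 1)*(a + 3)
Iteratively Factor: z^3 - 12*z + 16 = (z - 2)*(z^2 + 2*z - 8) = (z - 2)*(z + 4)*(z - 2)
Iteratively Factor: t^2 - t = (t - 1)*(t)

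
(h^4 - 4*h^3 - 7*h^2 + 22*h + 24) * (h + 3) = h^5 - h^4 - 19*h^3 + h^2 + 90*h + 72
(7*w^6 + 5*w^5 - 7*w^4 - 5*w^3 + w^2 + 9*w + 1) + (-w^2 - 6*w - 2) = 7*w^6 + 5*w^5 - 7*w^4 - 5*w^3 + 3*w - 1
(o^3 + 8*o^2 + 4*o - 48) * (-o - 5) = -o^4 - 13*o^3 - 44*o^2 + 28*o + 240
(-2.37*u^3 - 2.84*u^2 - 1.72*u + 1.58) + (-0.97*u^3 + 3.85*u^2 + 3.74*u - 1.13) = -3.34*u^3 + 1.01*u^2 + 2.02*u + 0.45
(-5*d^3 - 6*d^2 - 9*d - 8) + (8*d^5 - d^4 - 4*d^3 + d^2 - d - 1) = 8*d^5 - d^4 - 9*d^3 - 5*d^2 - 10*d - 9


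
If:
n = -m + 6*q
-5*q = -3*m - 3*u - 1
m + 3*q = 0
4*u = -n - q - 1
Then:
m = -3/86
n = 9/86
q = 1/86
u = -12/43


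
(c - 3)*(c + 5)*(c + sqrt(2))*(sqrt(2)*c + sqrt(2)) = sqrt(2)*c^4 + 2*c^3 + 3*sqrt(2)*c^3 - 13*sqrt(2)*c^2 + 6*c^2 - 26*c - 15*sqrt(2)*c - 30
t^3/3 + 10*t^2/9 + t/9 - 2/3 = (t/3 + 1)*(t - 2/3)*(t + 1)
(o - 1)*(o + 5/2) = o^2 + 3*o/2 - 5/2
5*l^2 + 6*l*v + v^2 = (l + v)*(5*l + v)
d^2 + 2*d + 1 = (d + 1)^2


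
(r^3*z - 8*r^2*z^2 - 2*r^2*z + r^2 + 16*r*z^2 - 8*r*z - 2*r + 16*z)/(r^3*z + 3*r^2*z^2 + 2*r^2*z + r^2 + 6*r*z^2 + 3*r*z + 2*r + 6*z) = (r^2 - 8*r*z - 2*r + 16*z)/(r^2 + 3*r*z + 2*r + 6*z)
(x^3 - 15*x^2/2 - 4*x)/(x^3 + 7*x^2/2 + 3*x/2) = (x - 8)/(x + 3)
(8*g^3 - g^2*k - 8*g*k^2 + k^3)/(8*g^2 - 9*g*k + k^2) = g + k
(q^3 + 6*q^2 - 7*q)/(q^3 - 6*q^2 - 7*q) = (-q^2 - 6*q + 7)/(-q^2 + 6*q + 7)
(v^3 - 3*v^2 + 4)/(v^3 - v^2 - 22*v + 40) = (v^2 - v - 2)/(v^2 + v - 20)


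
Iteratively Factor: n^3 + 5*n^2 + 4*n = (n + 1)*(n^2 + 4*n) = n*(n + 1)*(n + 4)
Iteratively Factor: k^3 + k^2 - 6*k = (k - 2)*(k^2 + 3*k) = (k - 2)*(k + 3)*(k)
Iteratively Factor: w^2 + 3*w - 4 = (w + 4)*(w - 1)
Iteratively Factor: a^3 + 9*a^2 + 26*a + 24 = (a + 3)*(a^2 + 6*a + 8) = (a + 2)*(a + 3)*(a + 4)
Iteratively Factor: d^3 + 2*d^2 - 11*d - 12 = (d + 4)*(d^2 - 2*d - 3) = (d + 1)*(d + 4)*(d - 3)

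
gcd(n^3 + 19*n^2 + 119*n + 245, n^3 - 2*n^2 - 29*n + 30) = n + 5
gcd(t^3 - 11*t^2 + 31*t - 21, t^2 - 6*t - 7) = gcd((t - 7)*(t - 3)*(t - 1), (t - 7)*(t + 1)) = t - 7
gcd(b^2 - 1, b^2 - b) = b - 1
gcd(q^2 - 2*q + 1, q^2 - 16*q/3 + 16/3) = 1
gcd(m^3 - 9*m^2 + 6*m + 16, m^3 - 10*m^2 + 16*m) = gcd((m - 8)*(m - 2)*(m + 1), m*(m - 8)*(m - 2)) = m^2 - 10*m + 16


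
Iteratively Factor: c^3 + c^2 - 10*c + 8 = (c + 4)*(c^2 - 3*c + 2) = (c - 1)*(c + 4)*(c - 2)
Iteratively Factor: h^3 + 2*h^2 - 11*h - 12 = (h - 3)*(h^2 + 5*h + 4) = (h - 3)*(h + 4)*(h + 1)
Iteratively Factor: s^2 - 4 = (s - 2)*(s + 2)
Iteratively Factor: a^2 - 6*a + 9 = (a - 3)*(a - 3)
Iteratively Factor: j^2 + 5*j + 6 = (j + 2)*(j + 3)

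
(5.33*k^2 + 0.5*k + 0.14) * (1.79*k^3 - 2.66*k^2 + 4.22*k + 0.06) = 9.5407*k^5 - 13.2828*k^4 + 21.4132*k^3 + 2.0574*k^2 + 0.6208*k + 0.0084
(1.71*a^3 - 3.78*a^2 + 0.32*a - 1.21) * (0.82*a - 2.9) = 1.4022*a^4 - 8.0586*a^3 + 11.2244*a^2 - 1.9202*a + 3.509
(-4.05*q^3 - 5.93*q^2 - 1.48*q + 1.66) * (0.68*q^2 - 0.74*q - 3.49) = -2.754*q^5 - 1.0354*q^4 + 17.5163*q^3 + 22.9197*q^2 + 3.9368*q - 5.7934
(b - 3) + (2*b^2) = 2*b^2 + b - 3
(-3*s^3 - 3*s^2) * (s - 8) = -3*s^4 + 21*s^3 + 24*s^2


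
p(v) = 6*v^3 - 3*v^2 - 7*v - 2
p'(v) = 18*v^2 - 6*v - 7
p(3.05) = 118.98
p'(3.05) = 142.14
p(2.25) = 35.41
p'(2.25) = 70.62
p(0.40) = -4.90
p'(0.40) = -6.52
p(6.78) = 1682.63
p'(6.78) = 779.75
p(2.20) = 31.97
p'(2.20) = 66.92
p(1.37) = -1.79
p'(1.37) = 18.56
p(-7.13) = -2279.40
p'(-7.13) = 950.84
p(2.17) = 29.99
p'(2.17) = 64.74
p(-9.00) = -4556.00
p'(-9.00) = 1505.00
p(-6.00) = -1364.00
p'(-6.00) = 677.00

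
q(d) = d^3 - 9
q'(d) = 3*d^2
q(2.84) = 13.91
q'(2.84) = 24.20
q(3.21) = 24.08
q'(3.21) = 30.91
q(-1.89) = -15.75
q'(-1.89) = 10.72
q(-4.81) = -120.28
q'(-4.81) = 69.41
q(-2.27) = -20.70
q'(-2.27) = 15.46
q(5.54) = 161.03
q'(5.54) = 92.07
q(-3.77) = -62.58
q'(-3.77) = 42.64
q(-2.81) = -31.19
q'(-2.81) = 23.69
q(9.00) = 720.00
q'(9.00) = 243.00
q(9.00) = 720.00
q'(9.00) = 243.00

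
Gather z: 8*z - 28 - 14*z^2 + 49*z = -14*z^2 + 57*z - 28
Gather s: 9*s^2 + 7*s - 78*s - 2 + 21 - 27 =9*s^2 - 71*s - 8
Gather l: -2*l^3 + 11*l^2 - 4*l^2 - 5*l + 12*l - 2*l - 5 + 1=-2*l^3 + 7*l^2 + 5*l - 4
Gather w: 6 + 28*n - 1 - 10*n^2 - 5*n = -10*n^2 + 23*n + 5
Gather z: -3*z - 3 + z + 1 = -2*z - 2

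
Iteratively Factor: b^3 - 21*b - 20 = (b - 5)*(b^2 + 5*b + 4) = (b - 5)*(b + 4)*(b + 1)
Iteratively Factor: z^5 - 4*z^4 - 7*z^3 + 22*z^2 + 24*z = (z - 3)*(z^4 - z^3 - 10*z^2 - 8*z) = (z - 3)*(z + 1)*(z^3 - 2*z^2 - 8*z) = (z - 3)*(z + 1)*(z + 2)*(z^2 - 4*z) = z*(z - 3)*(z + 1)*(z + 2)*(z - 4)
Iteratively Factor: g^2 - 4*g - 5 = (g + 1)*(g - 5)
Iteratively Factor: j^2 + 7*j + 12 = (j + 3)*(j + 4)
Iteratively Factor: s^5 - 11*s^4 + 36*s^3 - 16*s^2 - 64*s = (s + 1)*(s^4 - 12*s^3 + 48*s^2 - 64*s) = (s - 4)*(s + 1)*(s^3 - 8*s^2 + 16*s) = (s - 4)^2*(s + 1)*(s^2 - 4*s) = s*(s - 4)^2*(s + 1)*(s - 4)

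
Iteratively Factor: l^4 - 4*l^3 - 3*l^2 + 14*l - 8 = (l - 1)*(l^3 - 3*l^2 - 6*l + 8) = (l - 1)*(l + 2)*(l^2 - 5*l + 4) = (l - 4)*(l - 1)*(l + 2)*(l - 1)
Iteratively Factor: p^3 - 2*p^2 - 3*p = (p + 1)*(p^2 - 3*p) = p*(p + 1)*(p - 3)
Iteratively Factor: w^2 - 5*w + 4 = (w - 4)*(w - 1)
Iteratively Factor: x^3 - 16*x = (x - 4)*(x^2 + 4*x) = (x - 4)*(x + 4)*(x)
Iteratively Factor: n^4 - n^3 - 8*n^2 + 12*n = (n - 2)*(n^3 + n^2 - 6*n) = (n - 2)^2*(n^2 + 3*n) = n*(n - 2)^2*(n + 3)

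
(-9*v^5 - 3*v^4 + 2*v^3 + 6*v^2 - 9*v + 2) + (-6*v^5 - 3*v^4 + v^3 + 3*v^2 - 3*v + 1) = -15*v^5 - 6*v^4 + 3*v^3 + 9*v^2 - 12*v + 3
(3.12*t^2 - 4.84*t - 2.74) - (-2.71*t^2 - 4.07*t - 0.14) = 5.83*t^2 - 0.77*t - 2.6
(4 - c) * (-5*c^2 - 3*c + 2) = 5*c^3 - 17*c^2 - 14*c + 8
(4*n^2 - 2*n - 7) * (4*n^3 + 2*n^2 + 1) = 16*n^5 - 32*n^3 - 10*n^2 - 2*n - 7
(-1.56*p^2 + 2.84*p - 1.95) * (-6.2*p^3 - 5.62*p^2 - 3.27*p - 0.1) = 9.672*p^5 - 8.8408*p^4 + 1.2304*p^3 + 1.8282*p^2 + 6.0925*p + 0.195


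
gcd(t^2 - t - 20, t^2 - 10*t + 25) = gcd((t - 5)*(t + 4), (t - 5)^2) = t - 5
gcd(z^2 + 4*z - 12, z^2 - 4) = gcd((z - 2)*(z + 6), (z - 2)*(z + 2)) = z - 2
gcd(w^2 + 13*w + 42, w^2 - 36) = w + 6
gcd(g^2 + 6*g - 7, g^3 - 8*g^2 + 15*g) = 1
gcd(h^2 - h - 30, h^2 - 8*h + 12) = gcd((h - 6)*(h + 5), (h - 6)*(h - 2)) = h - 6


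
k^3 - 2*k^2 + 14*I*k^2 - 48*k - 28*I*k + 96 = (k - 2)*(k + 6*I)*(k + 8*I)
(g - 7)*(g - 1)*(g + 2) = g^3 - 6*g^2 - 9*g + 14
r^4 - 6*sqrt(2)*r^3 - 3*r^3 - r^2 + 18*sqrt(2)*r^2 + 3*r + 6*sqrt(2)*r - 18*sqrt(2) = (r - 3)*(r - 1)*(r + 1)*(r - 6*sqrt(2))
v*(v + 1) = v^2 + v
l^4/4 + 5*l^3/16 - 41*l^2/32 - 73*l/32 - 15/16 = (l/4 + 1/2)*(l - 5/2)*(l + 3/4)*(l + 1)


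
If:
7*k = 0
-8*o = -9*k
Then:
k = 0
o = 0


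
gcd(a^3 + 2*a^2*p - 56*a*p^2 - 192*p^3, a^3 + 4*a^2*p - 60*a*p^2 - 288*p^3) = -a^2 + 2*a*p + 48*p^2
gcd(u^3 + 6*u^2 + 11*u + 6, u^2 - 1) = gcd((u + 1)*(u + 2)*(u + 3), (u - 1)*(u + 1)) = u + 1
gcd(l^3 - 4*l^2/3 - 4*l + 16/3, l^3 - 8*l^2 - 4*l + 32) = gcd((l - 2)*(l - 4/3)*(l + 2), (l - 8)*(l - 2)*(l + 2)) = l^2 - 4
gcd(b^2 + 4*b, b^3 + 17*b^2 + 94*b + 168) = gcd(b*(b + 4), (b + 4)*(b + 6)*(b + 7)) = b + 4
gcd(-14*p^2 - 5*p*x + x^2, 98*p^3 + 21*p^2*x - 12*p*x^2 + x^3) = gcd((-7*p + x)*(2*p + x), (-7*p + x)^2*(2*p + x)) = -14*p^2 - 5*p*x + x^2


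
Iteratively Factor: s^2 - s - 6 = (s - 3)*(s + 2)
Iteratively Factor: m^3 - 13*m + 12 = (m - 3)*(m^2 + 3*m - 4) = (m - 3)*(m + 4)*(m - 1)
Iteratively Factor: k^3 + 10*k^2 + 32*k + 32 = (k + 2)*(k^2 + 8*k + 16) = (k + 2)*(k + 4)*(k + 4)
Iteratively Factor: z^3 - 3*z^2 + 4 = (z - 2)*(z^2 - z - 2) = (z - 2)*(z + 1)*(z - 2)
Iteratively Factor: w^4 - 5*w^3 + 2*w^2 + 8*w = (w)*(w^3 - 5*w^2 + 2*w + 8) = w*(w - 4)*(w^2 - w - 2) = w*(w - 4)*(w - 2)*(w + 1)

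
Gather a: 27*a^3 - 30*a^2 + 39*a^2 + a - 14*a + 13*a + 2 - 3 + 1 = 27*a^3 + 9*a^2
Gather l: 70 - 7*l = 70 - 7*l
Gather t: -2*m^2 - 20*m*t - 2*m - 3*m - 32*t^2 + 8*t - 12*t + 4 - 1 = -2*m^2 - 5*m - 32*t^2 + t*(-20*m - 4) + 3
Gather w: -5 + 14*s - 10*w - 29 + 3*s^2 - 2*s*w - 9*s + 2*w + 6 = 3*s^2 + 5*s + w*(-2*s - 8) - 28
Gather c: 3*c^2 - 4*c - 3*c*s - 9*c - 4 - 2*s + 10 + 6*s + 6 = 3*c^2 + c*(-3*s - 13) + 4*s + 12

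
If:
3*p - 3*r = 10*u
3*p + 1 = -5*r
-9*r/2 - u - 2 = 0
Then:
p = 58/111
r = -19/37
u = 23/74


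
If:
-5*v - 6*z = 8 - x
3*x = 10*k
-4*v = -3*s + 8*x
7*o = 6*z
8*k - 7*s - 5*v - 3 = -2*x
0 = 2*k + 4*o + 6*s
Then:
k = 150/1067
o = -633/1067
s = 372/1067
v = -721/1067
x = 500/1067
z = -1477/2134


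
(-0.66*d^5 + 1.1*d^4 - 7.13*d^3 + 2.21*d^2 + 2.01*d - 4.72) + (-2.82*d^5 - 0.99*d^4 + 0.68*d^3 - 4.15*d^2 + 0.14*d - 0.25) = -3.48*d^5 + 0.11*d^4 - 6.45*d^3 - 1.94*d^2 + 2.15*d - 4.97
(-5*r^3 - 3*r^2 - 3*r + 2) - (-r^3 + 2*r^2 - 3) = -4*r^3 - 5*r^2 - 3*r + 5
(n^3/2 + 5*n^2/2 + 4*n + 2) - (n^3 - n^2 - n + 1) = -n^3/2 + 7*n^2/2 + 5*n + 1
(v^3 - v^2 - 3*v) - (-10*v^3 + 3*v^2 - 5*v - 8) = 11*v^3 - 4*v^2 + 2*v + 8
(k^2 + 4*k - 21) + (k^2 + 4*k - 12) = 2*k^2 + 8*k - 33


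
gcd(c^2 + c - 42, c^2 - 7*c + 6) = c - 6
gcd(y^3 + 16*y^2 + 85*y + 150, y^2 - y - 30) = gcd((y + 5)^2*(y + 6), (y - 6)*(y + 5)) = y + 5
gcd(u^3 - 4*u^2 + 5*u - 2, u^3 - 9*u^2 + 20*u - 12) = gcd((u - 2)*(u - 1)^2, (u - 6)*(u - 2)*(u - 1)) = u^2 - 3*u + 2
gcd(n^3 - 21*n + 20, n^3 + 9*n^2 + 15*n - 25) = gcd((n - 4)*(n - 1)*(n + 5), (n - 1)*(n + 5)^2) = n^2 + 4*n - 5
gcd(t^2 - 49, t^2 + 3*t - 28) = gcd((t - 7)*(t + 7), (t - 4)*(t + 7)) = t + 7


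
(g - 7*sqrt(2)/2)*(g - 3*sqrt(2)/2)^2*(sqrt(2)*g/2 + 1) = sqrt(2)*g^4/2 - 11*g^3/2 + 25*sqrt(2)*g^2/4 + 39*g/4 - 63*sqrt(2)/4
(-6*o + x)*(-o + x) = 6*o^2 - 7*o*x + x^2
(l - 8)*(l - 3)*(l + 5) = l^3 - 6*l^2 - 31*l + 120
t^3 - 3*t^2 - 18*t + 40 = (t - 5)*(t - 2)*(t + 4)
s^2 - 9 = (s - 3)*(s + 3)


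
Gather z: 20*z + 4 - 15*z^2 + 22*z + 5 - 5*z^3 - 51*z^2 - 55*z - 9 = -5*z^3 - 66*z^2 - 13*z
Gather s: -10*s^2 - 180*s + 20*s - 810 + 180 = -10*s^2 - 160*s - 630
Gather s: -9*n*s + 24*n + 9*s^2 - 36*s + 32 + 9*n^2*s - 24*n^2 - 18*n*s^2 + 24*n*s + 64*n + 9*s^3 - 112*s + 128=-24*n^2 + 88*n + 9*s^3 + s^2*(9 - 18*n) + s*(9*n^2 + 15*n - 148) + 160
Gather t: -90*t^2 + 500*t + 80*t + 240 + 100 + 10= -90*t^2 + 580*t + 350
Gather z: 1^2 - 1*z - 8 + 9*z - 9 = 8*z - 16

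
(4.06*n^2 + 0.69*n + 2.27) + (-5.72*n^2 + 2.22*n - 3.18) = -1.66*n^2 + 2.91*n - 0.91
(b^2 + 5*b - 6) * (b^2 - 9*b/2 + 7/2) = b^4 + b^3/2 - 25*b^2 + 89*b/2 - 21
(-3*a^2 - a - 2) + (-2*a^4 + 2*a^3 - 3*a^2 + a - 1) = -2*a^4 + 2*a^3 - 6*a^2 - 3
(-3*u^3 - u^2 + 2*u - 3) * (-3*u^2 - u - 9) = 9*u^5 + 6*u^4 + 22*u^3 + 16*u^2 - 15*u + 27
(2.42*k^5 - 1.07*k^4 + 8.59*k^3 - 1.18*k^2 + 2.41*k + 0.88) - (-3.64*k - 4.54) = 2.42*k^5 - 1.07*k^4 + 8.59*k^3 - 1.18*k^2 + 6.05*k + 5.42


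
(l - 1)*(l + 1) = l^2 - 1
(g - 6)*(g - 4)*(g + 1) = g^3 - 9*g^2 + 14*g + 24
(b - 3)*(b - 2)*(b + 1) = b^3 - 4*b^2 + b + 6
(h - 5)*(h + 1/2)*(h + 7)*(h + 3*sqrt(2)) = h^4 + 5*h^3/2 + 3*sqrt(2)*h^3 - 34*h^2 + 15*sqrt(2)*h^2/2 - 102*sqrt(2)*h - 35*h/2 - 105*sqrt(2)/2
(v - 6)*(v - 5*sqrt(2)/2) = v^2 - 6*v - 5*sqrt(2)*v/2 + 15*sqrt(2)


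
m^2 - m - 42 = (m - 7)*(m + 6)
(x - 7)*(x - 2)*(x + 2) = x^3 - 7*x^2 - 4*x + 28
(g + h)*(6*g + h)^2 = 36*g^3 + 48*g^2*h + 13*g*h^2 + h^3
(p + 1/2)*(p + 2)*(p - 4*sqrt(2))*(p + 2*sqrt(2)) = p^4 - 2*sqrt(2)*p^3 + 5*p^3/2 - 15*p^2 - 5*sqrt(2)*p^2 - 40*p - 2*sqrt(2)*p - 16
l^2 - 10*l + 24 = (l - 6)*(l - 4)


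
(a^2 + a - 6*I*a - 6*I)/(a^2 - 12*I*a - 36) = (a + 1)/(a - 6*I)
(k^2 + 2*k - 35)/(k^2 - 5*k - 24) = (-k^2 - 2*k + 35)/(-k^2 + 5*k + 24)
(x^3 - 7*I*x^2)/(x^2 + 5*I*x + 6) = x^2*(x - 7*I)/(x^2 + 5*I*x + 6)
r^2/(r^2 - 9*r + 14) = r^2/(r^2 - 9*r + 14)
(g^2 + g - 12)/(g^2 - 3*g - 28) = (g - 3)/(g - 7)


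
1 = 1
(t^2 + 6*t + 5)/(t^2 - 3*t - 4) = (t + 5)/(t - 4)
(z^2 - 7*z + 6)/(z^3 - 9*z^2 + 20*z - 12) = 1/(z - 2)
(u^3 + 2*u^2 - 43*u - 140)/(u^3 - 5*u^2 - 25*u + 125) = (u^2 - 3*u - 28)/(u^2 - 10*u + 25)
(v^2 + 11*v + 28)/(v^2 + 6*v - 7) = (v + 4)/(v - 1)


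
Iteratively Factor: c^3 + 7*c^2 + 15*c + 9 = (c + 3)*(c^2 + 4*c + 3) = (c + 3)^2*(c + 1)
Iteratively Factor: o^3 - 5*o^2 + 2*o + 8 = (o - 4)*(o^2 - o - 2) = (o - 4)*(o - 2)*(o + 1)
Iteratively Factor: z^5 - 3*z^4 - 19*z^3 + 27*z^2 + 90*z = (z)*(z^4 - 3*z^3 - 19*z^2 + 27*z + 90) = z*(z + 2)*(z^3 - 5*z^2 - 9*z + 45) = z*(z - 5)*(z + 2)*(z^2 - 9) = z*(z - 5)*(z - 3)*(z + 2)*(z + 3)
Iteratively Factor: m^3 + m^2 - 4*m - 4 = (m - 2)*(m^2 + 3*m + 2) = (m - 2)*(m + 2)*(m + 1)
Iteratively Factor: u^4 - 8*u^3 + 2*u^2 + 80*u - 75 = (u - 5)*(u^3 - 3*u^2 - 13*u + 15) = (u - 5)*(u - 1)*(u^2 - 2*u - 15) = (u - 5)^2*(u - 1)*(u + 3)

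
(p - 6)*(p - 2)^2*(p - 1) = p^4 - 11*p^3 + 38*p^2 - 52*p + 24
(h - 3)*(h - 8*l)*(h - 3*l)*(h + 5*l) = h^4 - 6*h^3*l - 3*h^3 - 31*h^2*l^2 + 18*h^2*l + 120*h*l^3 + 93*h*l^2 - 360*l^3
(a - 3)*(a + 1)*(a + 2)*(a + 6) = a^4 + 6*a^3 - 7*a^2 - 48*a - 36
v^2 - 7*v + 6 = (v - 6)*(v - 1)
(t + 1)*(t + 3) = t^2 + 4*t + 3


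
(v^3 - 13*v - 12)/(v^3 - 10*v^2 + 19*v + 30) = (v^2 - v - 12)/(v^2 - 11*v + 30)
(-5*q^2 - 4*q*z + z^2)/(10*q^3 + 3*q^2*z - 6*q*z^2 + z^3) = 1/(-2*q + z)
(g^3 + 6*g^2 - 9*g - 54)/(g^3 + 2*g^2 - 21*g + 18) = (g + 3)/(g - 1)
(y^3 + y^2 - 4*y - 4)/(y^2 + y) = y - 4/y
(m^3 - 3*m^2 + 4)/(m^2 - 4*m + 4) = m + 1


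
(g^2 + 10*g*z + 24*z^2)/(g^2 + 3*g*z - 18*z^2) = (-g - 4*z)/(-g + 3*z)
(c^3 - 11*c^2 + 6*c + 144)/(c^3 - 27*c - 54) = (c - 8)/(c + 3)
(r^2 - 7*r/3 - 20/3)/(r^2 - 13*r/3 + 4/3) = (3*r + 5)/(3*r - 1)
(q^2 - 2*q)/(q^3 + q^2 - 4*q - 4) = q/(q^2 + 3*q + 2)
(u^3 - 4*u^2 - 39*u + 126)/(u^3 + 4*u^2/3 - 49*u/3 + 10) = 3*(u^2 - u - 42)/(3*u^2 + 13*u - 10)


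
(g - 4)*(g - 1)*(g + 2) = g^3 - 3*g^2 - 6*g + 8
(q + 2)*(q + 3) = q^2 + 5*q + 6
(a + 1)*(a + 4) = a^2 + 5*a + 4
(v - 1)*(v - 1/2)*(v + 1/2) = v^3 - v^2 - v/4 + 1/4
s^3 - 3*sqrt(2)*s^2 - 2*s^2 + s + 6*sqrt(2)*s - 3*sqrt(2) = (s - 1)^2*(s - 3*sqrt(2))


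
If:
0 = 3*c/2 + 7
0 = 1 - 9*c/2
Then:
No Solution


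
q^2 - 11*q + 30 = (q - 6)*(q - 5)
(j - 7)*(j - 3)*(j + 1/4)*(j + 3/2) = j^4 - 33*j^3/4 + 31*j^2/8 + 33*j + 63/8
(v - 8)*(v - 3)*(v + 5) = v^3 - 6*v^2 - 31*v + 120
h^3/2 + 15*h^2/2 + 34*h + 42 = (h/2 + 1)*(h + 6)*(h + 7)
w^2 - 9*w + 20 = (w - 5)*(w - 4)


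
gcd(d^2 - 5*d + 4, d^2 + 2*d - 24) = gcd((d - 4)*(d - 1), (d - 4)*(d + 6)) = d - 4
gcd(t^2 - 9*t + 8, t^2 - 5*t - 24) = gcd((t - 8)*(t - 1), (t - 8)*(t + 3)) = t - 8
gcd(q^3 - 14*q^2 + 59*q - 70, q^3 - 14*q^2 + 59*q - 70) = q^3 - 14*q^2 + 59*q - 70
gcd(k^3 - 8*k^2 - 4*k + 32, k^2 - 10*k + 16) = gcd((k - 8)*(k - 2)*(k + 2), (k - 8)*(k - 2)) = k^2 - 10*k + 16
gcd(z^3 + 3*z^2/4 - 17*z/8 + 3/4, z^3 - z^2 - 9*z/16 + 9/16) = z - 3/4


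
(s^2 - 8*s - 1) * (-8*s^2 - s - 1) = -8*s^4 + 63*s^3 + 15*s^2 + 9*s + 1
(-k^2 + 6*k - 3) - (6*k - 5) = 2 - k^2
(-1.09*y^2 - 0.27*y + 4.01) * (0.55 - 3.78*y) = 4.1202*y^3 + 0.4211*y^2 - 15.3063*y + 2.2055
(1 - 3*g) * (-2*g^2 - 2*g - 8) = 6*g^3 + 4*g^2 + 22*g - 8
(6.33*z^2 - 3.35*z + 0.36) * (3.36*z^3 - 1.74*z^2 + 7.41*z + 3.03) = 21.2688*z^5 - 22.2702*z^4 + 53.9439*z^3 - 6.27*z^2 - 7.4829*z + 1.0908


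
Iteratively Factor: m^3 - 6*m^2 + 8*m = (m - 2)*(m^2 - 4*m) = m*(m - 2)*(m - 4)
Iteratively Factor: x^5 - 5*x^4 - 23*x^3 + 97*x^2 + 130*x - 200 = (x + 4)*(x^4 - 9*x^3 + 13*x^2 + 45*x - 50) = (x - 5)*(x + 4)*(x^3 - 4*x^2 - 7*x + 10) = (x - 5)*(x + 2)*(x + 4)*(x^2 - 6*x + 5) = (x - 5)*(x - 1)*(x + 2)*(x + 4)*(x - 5)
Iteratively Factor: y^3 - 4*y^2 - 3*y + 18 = (y - 3)*(y^2 - y - 6) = (y - 3)*(y + 2)*(y - 3)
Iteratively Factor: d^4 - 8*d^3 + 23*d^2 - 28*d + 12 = (d - 1)*(d^3 - 7*d^2 + 16*d - 12) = (d - 2)*(d - 1)*(d^2 - 5*d + 6) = (d - 2)^2*(d - 1)*(d - 3)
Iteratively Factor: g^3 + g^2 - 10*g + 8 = (g + 4)*(g^2 - 3*g + 2) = (g - 2)*(g + 4)*(g - 1)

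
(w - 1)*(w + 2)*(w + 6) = w^3 + 7*w^2 + 4*w - 12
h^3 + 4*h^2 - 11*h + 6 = (h - 1)^2*(h + 6)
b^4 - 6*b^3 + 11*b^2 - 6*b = b*(b - 3)*(b - 2)*(b - 1)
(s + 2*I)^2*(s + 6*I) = s^3 + 10*I*s^2 - 28*s - 24*I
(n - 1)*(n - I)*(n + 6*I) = n^3 - n^2 + 5*I*n^2 + 6*n - 5*I*n - 6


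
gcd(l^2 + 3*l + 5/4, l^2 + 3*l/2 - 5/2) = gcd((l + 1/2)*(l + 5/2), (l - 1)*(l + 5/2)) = l + 5/2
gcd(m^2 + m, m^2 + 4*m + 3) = m + 1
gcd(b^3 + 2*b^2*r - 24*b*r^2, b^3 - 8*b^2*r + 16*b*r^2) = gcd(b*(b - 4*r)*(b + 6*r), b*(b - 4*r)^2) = -b^2 + 4*b*r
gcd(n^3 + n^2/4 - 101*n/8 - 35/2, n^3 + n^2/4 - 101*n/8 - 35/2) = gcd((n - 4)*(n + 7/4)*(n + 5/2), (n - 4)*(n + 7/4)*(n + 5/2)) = n^3 + n^2/4 - 101*n/8 - 35/2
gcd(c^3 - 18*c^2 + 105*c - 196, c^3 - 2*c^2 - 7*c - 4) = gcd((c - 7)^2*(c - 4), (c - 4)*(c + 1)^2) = c - 4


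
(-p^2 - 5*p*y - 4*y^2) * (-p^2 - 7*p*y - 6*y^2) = p^4 + 12*p^3*y + 45*p^2*y^2 + 58*p*y^3 + 24*y^4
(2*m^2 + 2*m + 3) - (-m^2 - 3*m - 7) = 3*m^2 + 5*m + 10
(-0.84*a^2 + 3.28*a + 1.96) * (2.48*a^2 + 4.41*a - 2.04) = -2.0832*a^4 + 4.43*a^3 + 21.0392*a^2 + 1.9524*a - 3.9984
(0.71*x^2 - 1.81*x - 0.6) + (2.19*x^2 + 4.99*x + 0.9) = 2.9*x^2 + 3.18*x + 0.3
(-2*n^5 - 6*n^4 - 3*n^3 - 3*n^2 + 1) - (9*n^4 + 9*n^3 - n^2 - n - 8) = -2*n^5 - 15*n^4 - 12*n^3 - 2*n^2 + n + 9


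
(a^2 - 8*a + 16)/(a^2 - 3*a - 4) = (a - 4)/(a + 1)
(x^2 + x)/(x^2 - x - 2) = x/(x - 2)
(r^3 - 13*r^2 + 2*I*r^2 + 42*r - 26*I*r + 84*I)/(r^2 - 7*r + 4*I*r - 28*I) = (r^2 + 2*r*(-3 + I) - 12*I)/(r + 4*I)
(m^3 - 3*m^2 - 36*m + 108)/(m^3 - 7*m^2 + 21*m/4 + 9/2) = 4*(m^2 + 3*m - 18)/(4*m^2 - 4*m - 3)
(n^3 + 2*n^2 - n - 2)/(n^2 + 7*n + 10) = (n^2 - 1)/(n + 5)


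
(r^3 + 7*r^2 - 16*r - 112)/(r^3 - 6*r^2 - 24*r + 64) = (r^2 + 3*r - 28)/(r^2 - 10*r + 16)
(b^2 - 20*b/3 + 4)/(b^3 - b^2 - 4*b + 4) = (b^2 - 20*b/3 + 4)/(b^3 - b^2 - 4*b + 4)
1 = 1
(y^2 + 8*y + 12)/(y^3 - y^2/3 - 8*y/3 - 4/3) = 3*(y^2 + 8*y + 12)/(3*y^3 - y^2 - 8*y - 4)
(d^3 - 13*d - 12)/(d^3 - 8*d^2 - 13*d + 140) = (d^3 - 13*d - 12)/(d^3 - 8*d^2 - 13*d + 140)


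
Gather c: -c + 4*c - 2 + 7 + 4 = 3*c + 9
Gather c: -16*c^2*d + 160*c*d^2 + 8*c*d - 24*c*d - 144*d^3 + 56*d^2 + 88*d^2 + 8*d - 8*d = -16*c^2*d + c*(160*d^2 - 16*d) - 144*d^3 + 144*d^2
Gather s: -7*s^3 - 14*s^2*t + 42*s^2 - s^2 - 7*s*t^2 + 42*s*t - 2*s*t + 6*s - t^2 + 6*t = -7*s^3 + s^2*(41 - 14*t) + s*(-7*t^2 + 40*t + 6) - t^2 + 6*t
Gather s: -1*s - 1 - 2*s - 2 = -3*s - 3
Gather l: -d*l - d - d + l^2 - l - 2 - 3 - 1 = -2*d + l^2 + l*(-d - 1) - 6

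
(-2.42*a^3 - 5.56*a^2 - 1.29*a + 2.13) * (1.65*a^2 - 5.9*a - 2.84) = -3.993*a^5 + 5.104*a^4 + 37.5483*a^3 + 26.9159*a^2 - 8.9034*a - 6.0492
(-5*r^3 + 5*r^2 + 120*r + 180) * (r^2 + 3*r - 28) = -5*r^5 - 10*r^4 + 275*r^3 + 400*r^2 - 2820*r - 5040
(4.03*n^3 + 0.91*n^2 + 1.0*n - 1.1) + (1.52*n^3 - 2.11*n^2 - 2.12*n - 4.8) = 5.55*n^3 - 1.2*n^2 - 1.12*n - 5.9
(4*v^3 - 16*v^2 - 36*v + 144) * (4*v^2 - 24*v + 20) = 16*v^5 - 160*v^4 + 320*v^3 + 1120*v^2 - 4176*v + 2880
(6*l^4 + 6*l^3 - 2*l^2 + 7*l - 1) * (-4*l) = -24*l^5 - 24*l^4 + 8*l^3 - 28*l^2 + 4*l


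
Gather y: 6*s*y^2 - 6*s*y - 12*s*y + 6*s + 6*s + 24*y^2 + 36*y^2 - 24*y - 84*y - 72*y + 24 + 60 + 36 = 12*s + y^2*(6*s + 60) + y*(-18*s - 180) + 120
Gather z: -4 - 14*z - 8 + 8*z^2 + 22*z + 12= 8*z^2 + 8*z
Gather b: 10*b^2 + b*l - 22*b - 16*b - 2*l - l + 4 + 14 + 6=10*b^2 + b*(l - 38) - 3*l + 24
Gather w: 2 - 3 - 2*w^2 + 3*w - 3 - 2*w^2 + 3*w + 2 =-4*w^2 + 6*w - 2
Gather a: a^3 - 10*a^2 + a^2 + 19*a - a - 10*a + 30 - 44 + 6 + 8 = a^3 - 9*a^2 + 8*a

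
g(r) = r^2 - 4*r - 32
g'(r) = 2*r - 4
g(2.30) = -35.91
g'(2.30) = 0.60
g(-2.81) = -12.86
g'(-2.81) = -9.62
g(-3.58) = -4.86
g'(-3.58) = -11.16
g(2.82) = -35.33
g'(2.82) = 1.64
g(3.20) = -34.56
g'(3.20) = 2.40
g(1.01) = -35.02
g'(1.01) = -1.98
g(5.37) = -24.64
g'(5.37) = 6.74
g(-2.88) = -12.19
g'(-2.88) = -9.76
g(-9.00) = 85.00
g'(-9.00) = -22.00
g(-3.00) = -11.00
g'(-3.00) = -10.00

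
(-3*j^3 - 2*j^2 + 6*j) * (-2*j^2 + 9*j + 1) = 6*j^5 - 23*j^4 - 33*j^3 + 52*j^2 + 6*j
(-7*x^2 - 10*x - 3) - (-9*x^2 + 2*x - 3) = 2*x^2 - 12*x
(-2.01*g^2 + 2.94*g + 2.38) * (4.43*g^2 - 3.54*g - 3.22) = -8.9043*g^4 + 20.1396*g^3 + 6.608*g^2 - 17.892*g - 7.6636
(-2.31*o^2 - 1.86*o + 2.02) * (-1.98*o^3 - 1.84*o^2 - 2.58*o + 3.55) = 4.5738*o^5 + 7.9332*o^4 + 5.3826*o^3 - 7.1185*o^2 - 11.8146*o + 7.171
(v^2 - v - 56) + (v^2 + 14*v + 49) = 2*v^2 + 13*v - 7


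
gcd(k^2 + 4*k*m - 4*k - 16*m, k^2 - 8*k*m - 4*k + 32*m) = k - 4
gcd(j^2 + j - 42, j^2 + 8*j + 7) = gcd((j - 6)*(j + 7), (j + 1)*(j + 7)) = j + 7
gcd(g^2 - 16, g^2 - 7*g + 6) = 1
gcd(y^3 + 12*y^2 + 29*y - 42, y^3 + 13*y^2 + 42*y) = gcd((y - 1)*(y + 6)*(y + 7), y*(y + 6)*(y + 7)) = y^2 + 13*y + 42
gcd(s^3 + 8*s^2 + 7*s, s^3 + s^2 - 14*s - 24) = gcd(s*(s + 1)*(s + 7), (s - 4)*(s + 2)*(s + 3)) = 1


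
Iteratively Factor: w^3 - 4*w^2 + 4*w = (w - 2)*(w^2 - 2*w) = w*(w - 2)*(w - 2)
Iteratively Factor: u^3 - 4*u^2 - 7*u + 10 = (u - 1)*(u^2 - 3*u - 10) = (u - 1)*(u + 2)*(u - 5)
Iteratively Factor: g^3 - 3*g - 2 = (g - 2)*(g^2 + 2*g + 1) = (g - 2)*(g + 1)*(g + 1)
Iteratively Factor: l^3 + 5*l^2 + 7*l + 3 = (l + 1)*(l^2 + 4*l + 3) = (l + 1)*(l + 3)*(l + 1)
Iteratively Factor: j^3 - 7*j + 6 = (j - 2)*(j^2 + 2*j - 3) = (j - 2)*(j - 1)*(j + 3)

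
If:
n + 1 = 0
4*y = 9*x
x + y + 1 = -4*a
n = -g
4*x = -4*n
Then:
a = -17/16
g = 1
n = -1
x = 1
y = 9/4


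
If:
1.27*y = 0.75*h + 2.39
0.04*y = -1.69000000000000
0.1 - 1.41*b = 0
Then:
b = 0.07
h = -74.73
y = -42.25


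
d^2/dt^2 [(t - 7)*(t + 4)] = 2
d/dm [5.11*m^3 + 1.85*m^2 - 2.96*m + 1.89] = 15.33*m^2 + 3.7*m - 2.96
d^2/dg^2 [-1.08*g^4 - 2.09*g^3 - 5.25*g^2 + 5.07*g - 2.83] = -12.96*g^2 - 12.54*g - 10.5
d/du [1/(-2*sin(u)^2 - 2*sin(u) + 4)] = (2*sin(u) + 1)*cos(u)/(2*(sin(u)^2 + sin(u) - 2)^2)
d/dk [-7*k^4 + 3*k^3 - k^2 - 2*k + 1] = -28*k^3 + 9*k^2 - 2*k - 2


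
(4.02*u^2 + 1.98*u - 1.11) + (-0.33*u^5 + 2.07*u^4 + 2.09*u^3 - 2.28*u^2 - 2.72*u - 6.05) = -0.33*u^5 + 2.07*u^4 + 2.09*u^3 + 1.74*u^2 - 0.74*u - 7.16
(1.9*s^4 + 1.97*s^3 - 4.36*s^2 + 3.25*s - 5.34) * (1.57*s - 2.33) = 2.983*s^5 - 1.3341*s^4 - 11.4353*s^3 + 15.2613*s^2 - 15.9563*s + 12.4422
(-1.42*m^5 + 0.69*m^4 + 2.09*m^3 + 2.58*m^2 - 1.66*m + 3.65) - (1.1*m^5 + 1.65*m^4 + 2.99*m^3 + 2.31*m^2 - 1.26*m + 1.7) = -2.52*m^5 - 0.96*m^4 - 0.9*m^3 + 0.27*m^2 - 0.4*m + 1.95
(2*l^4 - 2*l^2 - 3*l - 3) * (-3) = -6*l^4 + 6*l^2 + 9*l + 9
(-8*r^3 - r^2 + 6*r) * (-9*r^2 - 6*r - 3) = 72*r^5 + 57*r^4 - 24*r^3 - 33*r^2 - 18*r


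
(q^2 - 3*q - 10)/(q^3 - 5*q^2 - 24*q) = (-q^2 + 3*q + 10)/(q*(-q^2 + 5*q + 24))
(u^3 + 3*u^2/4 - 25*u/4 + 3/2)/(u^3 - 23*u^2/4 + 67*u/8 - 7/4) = 2*(u + 3)/(2*u - 7)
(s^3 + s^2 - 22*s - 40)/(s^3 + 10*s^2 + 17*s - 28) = (s^2 - 3*s - 10)/(s^2 + 6*s - 7)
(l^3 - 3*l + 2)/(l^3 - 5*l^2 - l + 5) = (l^2 + l - 2)/(l^2 - 4*l - 5)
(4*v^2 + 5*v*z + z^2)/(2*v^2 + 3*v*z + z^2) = (4*v + z)/(2*v + z)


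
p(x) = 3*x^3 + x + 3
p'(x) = 9*x^2 + 1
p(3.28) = 112.14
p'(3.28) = 97.83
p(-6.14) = -697.57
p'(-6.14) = 340.30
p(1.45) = 13.60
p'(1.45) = 19.92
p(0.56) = 4.09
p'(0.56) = 3.82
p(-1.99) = -22.63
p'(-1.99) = 36.64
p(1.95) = 27.19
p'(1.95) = 35.22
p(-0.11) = 2.89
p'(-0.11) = 1.11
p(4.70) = 319.17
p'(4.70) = 199.81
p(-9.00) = -2193.00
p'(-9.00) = 730.00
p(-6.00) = -651.00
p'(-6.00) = 325.00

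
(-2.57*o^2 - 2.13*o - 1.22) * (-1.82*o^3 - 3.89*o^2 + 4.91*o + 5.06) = 4.6774*o^5 + 13.8739*o^4 - 2.1126*o^3 - 18.7167*o^2 - 16.768*o - 6.1732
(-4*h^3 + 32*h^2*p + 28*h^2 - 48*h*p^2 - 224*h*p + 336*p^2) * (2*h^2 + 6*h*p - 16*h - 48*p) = -8*h^5 + 40*h^4*p + 120*h^4 + 96*h^3*p^2 - 600*h^3*p - 448*h^3 - 288*h^2*p^3 - 1440*h^2*p^2 + 2240*h^2*p + 4320*h*p^3 + 5376*h*p^2 - 16128*p^3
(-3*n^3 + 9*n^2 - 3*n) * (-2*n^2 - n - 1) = 6*n^5 - 15*n^4 - 6*n^2 + 3*n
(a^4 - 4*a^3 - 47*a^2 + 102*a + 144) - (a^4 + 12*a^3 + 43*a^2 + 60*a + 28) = -16*a^3 - 90*a^2 + 42*a + 116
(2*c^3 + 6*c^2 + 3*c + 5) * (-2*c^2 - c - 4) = -4*c^5 - 14*c^4 - 20*c^3 - 37*c^2 - 17*c - 20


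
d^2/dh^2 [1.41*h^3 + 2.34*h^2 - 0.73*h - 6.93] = 8.46*h + 4.68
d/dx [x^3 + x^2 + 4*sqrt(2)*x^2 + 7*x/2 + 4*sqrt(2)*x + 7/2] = 3*x^2 + 2*x + 8*sqrt(2)*x + 7/2 + 4*sqrt(2)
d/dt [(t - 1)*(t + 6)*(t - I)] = 3*t^2 + 2*t*(5 - I) - 6 - 5*I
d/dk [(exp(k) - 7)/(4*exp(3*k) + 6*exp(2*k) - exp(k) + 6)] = (-(exp(k) - 7)*(12*exp(2*k) + 12*exp(k) - 1) + 4*exp(3*k) + 6*exp(2*k) - exp(k) + 6)*exp(k)/(4*exp(3*k) + 6*exp(2*k) - exp(k) + 6)^2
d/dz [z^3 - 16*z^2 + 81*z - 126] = 3*z^2 - 32*z + 81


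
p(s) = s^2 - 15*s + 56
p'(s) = 2*s - 15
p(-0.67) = 66.50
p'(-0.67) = -16.34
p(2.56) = 24.15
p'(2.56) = -9.88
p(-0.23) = 59.50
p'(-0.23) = -15.46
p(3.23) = 17.98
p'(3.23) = -8.54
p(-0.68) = 66.66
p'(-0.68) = -16.36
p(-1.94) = 88.86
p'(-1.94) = -18.88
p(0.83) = 44.24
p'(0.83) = -13.34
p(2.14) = 28.48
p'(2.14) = -10.72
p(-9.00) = 272.00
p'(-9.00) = -33.00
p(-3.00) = 110.00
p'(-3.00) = -21.00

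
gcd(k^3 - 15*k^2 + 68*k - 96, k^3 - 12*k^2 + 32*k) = k^2 - 12*k + 32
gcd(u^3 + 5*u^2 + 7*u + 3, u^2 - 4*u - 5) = u + 1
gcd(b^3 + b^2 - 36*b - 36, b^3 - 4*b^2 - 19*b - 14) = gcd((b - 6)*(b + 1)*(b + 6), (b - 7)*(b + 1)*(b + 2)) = b + 1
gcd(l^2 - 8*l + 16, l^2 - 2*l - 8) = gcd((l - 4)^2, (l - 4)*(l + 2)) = l - 4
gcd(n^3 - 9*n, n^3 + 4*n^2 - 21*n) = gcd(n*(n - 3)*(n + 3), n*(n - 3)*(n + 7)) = n^2 - 3*n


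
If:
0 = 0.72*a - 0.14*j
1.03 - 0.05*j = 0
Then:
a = 4.01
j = 20.60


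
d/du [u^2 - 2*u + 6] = 2*u - 2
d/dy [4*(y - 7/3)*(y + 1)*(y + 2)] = 12*y^2 + 16*y/3 - 20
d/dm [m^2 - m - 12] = 2*m - 1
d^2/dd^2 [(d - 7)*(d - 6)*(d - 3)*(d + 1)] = 12*d^2 - 90*d + 130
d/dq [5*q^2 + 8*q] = 10*q + 8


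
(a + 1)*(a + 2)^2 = a^3 + 5*a^2 + 8*a + 4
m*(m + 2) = m^2 + 2*m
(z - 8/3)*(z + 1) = z^2 - 5*z/3 - 8/3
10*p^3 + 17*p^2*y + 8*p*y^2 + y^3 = (p + y)*(2*p + y)*(5*p + y)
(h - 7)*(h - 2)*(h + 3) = h^3 - 6*h^2 - 13*h + 42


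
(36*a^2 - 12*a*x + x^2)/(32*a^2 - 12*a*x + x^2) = (36*a^2 - 12*a*x + x^2)/(32*a^2 - 12*a*x + x^2)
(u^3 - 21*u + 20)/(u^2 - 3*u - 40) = (u^2 - 5*u + 4)/(u - 8)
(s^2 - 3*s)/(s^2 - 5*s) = (s - 3)/(s - 5)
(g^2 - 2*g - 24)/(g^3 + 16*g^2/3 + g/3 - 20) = 3*(g - 6)/(3*g^2 + 4*g - 15)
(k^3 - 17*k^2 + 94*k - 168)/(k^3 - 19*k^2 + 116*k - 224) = (k - 6)/(k - 8)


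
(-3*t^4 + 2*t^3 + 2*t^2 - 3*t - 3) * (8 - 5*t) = 15*t^5 - 34*t^4 + 6*t^3 + 31*t^2 - 9*t - 24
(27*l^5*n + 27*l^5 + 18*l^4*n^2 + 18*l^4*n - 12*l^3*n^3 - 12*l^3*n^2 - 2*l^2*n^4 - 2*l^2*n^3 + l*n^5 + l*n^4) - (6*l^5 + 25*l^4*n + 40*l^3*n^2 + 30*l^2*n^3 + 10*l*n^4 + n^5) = 27*l^5*n + 21*l^5 + 18*l^4*n^2 - 7*l^4*n - 12*l^3*n^3 - 52*l^3*n^2 - 2*l^2*n^4 - 32*l^2*n^3 + l*n^5 - 9*l*n^4 - n^5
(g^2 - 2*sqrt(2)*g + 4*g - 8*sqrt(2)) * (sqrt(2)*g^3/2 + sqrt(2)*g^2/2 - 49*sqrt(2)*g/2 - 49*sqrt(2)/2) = sqrt(2)*g^5/2 - 2*g^4 + 5*sqrt(2)*g^4/2 - 45*sqrt(2)*g^3/2 - 10*g^3 - 245*sqrt(2)*g^2/2 + 90*g^2 - 98*sqrt(2)*g + 490*g + 392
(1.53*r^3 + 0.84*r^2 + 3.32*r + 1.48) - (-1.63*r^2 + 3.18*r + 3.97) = 1.53*r^3 + 2.47*r^2 + 0.14*r - 2.49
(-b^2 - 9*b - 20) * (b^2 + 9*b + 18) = -b^4 - 18*b^3 - 119*b^2 - 342*b - 360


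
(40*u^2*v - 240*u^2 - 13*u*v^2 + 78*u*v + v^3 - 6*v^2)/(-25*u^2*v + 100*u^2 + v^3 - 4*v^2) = (-8*u*v + 48*u + v^2 - 6*v)/(5*u*v - 20*u + v^2 - 4*v)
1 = 1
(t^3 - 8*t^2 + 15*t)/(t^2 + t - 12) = t*(t - 5)/(t + 4)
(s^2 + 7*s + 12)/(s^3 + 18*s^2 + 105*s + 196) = (s + 3)/(s^2 + 14*s + 49)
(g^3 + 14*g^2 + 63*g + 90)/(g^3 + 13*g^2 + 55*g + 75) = (g + 6)/(g + 5)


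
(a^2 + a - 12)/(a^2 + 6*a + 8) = (a - 3)/(a + 2)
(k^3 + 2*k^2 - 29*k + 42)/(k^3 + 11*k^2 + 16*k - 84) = (k - 3)/(k + 6)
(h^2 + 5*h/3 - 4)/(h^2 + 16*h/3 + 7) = (3*h - 4)/(3*h + 7)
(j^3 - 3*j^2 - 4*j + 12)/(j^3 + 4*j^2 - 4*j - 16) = (j - 3)/(j + 4)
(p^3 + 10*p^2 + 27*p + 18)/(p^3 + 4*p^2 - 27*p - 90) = (p + 1)/(p - 5)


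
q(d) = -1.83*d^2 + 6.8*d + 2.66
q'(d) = 6.8 - 3.66*d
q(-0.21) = 1.15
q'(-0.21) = 7.57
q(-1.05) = -6.50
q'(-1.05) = 10.64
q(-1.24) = -8.59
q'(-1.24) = 11.34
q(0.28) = 4.42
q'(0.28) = 5.78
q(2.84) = 7.21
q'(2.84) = -3.59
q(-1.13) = -7.36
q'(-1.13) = 10.94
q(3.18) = 5.78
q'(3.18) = -4.84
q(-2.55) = -26.58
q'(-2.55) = 16.13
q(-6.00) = -104.02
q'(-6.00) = 28.76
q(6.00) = -22.42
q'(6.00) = -15.16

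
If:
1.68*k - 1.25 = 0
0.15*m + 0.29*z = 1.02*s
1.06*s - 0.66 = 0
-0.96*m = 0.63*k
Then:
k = 0.74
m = -0.49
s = 0.62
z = 2.44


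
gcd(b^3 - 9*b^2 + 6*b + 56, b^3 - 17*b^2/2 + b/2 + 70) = b^2 - 11*b + 28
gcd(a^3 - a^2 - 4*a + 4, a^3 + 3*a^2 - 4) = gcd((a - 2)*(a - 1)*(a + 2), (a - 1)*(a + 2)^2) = a^2 + a - 2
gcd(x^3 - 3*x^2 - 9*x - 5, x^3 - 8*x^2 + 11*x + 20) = x^2 - 4*x - 5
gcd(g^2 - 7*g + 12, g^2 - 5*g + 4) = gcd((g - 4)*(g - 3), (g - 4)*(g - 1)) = g - 4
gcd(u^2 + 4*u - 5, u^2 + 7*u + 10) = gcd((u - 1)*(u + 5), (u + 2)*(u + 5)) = u + 5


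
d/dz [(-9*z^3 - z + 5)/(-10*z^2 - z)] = (90*z^4 + 18*z^3 - 10*z^2 + 100*z + 5)/(z^2*(100*z^2 + 20*z + 1))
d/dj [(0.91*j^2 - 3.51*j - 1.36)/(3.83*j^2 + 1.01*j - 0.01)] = (14.3624*j^2 + 10.3994*j + 1.4087)/(14.6689*j^4 + 7.7366*j^3 + 0.9435*j^2 - 0.0202*j + 0.0001)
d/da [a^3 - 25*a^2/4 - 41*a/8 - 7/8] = 3*a^2 - 25*a/2 - 41/8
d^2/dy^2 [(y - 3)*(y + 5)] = 2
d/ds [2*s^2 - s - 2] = 4*s - 1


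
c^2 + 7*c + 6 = (c + 1)*(c + 6)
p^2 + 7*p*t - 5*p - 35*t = (p - 5)*(p + 7*t)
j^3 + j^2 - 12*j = j*(j - 3)*(j + 4)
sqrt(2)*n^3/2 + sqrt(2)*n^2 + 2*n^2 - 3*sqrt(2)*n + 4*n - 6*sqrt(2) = (n - sqrt(2))*(n + 3*sqrt(2))*(sqrt(2)*n/2 + sqrt(2))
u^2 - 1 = (u - 1)*(u + 1)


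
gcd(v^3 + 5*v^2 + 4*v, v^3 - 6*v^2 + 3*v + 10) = v + 1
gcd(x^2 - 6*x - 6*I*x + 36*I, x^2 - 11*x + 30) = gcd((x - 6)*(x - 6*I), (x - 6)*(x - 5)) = x - 6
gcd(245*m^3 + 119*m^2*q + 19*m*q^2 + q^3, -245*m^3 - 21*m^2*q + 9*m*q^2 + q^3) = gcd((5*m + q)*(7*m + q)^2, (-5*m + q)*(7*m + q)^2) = 49*m^2 + 14*m*q + q^2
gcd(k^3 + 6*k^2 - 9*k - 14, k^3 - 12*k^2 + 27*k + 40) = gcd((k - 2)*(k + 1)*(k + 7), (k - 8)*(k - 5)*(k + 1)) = k + 1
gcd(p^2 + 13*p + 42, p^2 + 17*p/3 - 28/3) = p + 7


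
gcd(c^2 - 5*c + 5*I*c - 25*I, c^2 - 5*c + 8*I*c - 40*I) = c - 5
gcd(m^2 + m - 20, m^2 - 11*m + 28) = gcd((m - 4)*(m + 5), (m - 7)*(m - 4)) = m - 4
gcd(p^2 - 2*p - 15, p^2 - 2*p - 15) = p^2 - 2*p - 15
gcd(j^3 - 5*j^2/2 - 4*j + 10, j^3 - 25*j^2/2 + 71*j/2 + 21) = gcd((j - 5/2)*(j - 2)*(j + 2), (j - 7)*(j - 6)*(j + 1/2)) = 1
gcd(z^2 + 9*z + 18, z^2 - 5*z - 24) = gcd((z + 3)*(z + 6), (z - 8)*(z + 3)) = z + 3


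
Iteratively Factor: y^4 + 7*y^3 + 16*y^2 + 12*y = (y + 2)*(y^3 + 5*y^2 + 6*y) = y*(y + 2)*(y^2 + 5*y + 6) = y*(y + 2)^2*(y + 3)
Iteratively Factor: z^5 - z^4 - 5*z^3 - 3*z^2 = (z + 1)*(z^4 - 2*z^3 - 3*z^2) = (z - 3)*(z + 1)*(z^3 + z^2) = z*(z - 3)*(z + 1)*(z^2 + z) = z^2*(z - 3)*(z + 1)*(z + 1)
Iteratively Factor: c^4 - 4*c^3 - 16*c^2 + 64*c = (c)*(c^3 - 4*c^2 - 16*c + 64) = c*(c - 4)*(c^2 - 16) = c*(c - 4)^2*(c + 4)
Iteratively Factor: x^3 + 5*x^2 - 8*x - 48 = (x - 3)*(x^2 + 8*x + 16) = (x - 3)*(x + 4)*(x + 4)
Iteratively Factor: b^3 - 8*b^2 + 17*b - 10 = (b - 5)*(b^2 - 3*b + 2) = (b - 5)*(b - 1)*(b - 2)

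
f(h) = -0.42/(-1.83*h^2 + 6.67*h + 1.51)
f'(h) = -0.42*(3.66*h - 6.67)/(-1.83*h^2 + 6.67*h + 1.51)^2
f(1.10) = -0.06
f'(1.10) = 0.03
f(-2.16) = 0.02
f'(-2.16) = 0.01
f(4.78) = 0.05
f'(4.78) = -0.06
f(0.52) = -0.09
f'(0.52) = 0.10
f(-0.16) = -1.06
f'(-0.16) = 19.44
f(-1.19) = 0.05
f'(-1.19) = 0.06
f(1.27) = -0.06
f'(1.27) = 0.02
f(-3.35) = 0.01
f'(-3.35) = 0.00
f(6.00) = 0.02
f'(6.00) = -0.01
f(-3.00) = 0.01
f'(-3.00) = 0.01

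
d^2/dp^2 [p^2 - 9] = 2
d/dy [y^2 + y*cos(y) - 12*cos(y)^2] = -y*sin(y) + 2*y + 12*sin(2*y) + cos(y)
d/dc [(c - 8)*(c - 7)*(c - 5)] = 3*c^2 - 40*c + 131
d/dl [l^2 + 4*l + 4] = 2*l + 4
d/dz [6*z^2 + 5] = 12*z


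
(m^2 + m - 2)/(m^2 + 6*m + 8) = (m - 1)/(m + 4)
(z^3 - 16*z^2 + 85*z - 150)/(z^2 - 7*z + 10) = (z^2 - 11*z + 30)/(z - 2)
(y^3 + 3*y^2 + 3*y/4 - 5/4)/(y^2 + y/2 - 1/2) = y + 5/2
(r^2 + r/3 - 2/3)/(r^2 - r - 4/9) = 3*(-3*r^2 - r + 2)/(-9*r^2 + 9*r + 4)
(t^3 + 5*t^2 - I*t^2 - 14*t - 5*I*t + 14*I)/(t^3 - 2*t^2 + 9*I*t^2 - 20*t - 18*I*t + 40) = (t^2 + t*(7 - I) - 7*I)/(t^2 + 9*I*t - 20)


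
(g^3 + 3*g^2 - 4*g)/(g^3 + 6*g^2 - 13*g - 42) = g*(g^2 + 3*g - 4)/(g^3 + 6*g^2 - 13*g - 42)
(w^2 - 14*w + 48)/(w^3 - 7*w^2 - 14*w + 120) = (w - 8)/(w^2 - w - 20)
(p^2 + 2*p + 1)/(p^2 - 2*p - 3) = (p + 1)/(p - 3)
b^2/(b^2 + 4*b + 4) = b^2/(b^2 + 4*b + 4)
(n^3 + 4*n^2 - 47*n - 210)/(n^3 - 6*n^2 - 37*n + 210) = (n + 5)/(n - 5)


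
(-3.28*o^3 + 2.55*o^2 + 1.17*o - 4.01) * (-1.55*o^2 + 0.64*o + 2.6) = 5.084*o^5 - 6.0517*o^4 - 8.7095*o^3 + 13.5943*o^2 + 0.4756*o - 10.426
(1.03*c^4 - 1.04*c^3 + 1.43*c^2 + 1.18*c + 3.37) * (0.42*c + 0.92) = 0.4326*c^5 + 0.5108*c^4 - 0.3562*c^3 + 1.8112*c^2 + 2.501*c + 3.1004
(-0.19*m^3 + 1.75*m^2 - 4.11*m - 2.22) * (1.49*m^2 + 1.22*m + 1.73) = -0.2831*m^5 + 2.3757*m^4 - 4.3176*m^3 - 5.2945*m^2 - 9.8187*m - 3.8406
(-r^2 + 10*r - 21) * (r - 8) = -r^3 + 18*r^2 - 101*r + 168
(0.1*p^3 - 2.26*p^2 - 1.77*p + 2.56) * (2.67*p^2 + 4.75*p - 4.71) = 0.267*p^5 - 5.5592*p^4 - 15.9319*p^3 + 9.0723*p^2 + 20.4967*p - 12.0576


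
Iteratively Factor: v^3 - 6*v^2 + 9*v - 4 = (v - 1)*(v^2 - 5*v + 4) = (v - 1)^2*(v - 4)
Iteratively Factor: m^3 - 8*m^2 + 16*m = (m - 4)*(m^2 - 4*m) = m*(m - 4)*(m - 4)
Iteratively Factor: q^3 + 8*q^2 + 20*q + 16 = (q + 2)*(q^2 + 6*q + 8) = (q + 2)*(q + 4)*(q + 2)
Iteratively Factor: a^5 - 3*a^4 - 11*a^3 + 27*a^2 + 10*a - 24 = (a + 1)*(a^4 - 4*a^3 - 7*a^2 + 34*a - 24) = (a + 1)*(a + 3)*(a^3 - 7*a^2 + 14*a - 8) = (a - 1)*(a + 1)*(a + 3)*(a^2 - 6*a + 8) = (a - 4)*(a - 1)*(a + 1)*(a + 3)*(a - 2)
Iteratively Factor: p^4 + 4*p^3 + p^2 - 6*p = (p + 3)*(p^3 + p^2 - 2*p) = (p - 1)*(p + 3)*(p^2 + 2*p) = (p - 1)*(p + 2)*(p + 3)*(p)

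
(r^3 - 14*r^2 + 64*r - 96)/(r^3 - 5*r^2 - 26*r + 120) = (r - 4)/(r + 5)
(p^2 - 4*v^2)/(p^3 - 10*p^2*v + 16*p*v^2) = (p + 2*v)/(p*(p - 8*v))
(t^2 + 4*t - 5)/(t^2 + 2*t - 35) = (t^2 + 4*t - 5)/(t^2 + 2*t - 35)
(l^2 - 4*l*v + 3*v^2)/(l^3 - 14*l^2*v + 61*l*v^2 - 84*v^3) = (l - v)/(l^2 - 11*l*v + 28*v^2)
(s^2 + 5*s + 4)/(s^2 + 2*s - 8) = (s + 1)/(s - 2)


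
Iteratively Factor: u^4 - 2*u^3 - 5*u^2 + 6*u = (u - 3)*(u^3 + u^2 - 2*u) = u*(u - 3)*(u^2 + u - 2) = u*(u - 3)*(u - 1)*(u + 2)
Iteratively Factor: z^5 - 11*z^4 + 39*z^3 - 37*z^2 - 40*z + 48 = (z - 3)*(z^4 - 8*z^3 + 15*z^2 + 8*z - 16) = (z - 3)*(z - 1)*(z^3 - 7*z^2 + 8*z + 16) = (z - 4)*(z - 3)*(z - 1)*(z^2 - 3*z - 4) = (z - 4)*(z - 3)*(z - 1)*(z + 1)*(z - 4)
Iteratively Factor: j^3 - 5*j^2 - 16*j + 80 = (j - 4)*(j^2 - j - 20) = (j - 4)*(j + 4)*(j - 5)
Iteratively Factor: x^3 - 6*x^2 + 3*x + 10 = (x - 5)*(x^2 - x - 2) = (x - 5)*(x + 1)*(x - 2)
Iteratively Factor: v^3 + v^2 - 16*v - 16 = (v + 1)*(v^2 - 16) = (v - 4)*(v + 1)*(v + 4)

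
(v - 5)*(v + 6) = v^2 + v - 30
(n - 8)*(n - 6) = n^2 - 14*n + 48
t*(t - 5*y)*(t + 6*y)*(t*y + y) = t^4*y + t^3*y^2 + t^3*y - 30*t^2*y^3 + t^2*y^2 - 30*t*y^3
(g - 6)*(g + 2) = g^2 - 4*g - 12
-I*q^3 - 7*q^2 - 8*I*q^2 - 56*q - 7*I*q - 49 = (q + 7)*(q - 7*I)*(-I*q - I)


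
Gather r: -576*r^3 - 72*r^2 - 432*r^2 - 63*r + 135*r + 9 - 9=-576*r^3 - 504*r^2 + 72*r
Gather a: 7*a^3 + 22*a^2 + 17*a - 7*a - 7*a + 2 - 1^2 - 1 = 7*a^3 + 22*a^2 + 3*a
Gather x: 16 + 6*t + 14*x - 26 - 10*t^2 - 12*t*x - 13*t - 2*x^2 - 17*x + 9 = -10*t^2 - 7*t - 2*x^2 + x*(-12*t - 3) - 1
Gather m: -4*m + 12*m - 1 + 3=8*m + 2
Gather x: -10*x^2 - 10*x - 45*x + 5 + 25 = -10*x^2 - 55*x + 30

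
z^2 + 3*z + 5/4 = (z + 1/2)*(z + 5/2)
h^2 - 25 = (h - 5)*(h + 5)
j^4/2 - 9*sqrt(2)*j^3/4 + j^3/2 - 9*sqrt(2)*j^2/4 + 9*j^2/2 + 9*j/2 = j*(j/2 + 1/2)*(j - 3*sqrt(2))*(j - 3*sqrt(2)/2)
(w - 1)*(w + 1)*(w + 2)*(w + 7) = w^4 + 9*w^3 + 13*w^2 - 9*w - 14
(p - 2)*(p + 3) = p^2 + p - 6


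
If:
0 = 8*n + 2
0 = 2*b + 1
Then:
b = -1/2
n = -1/4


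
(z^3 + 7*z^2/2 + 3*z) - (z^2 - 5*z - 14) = z^3 + 5*z^2/2 + 8*z + 14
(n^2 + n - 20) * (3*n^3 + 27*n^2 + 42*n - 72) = 3*n^5 + 30*n^4 + 9*n^3 - 570*n^2 - 912*n + 1440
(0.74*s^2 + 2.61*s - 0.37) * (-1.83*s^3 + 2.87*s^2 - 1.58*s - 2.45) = -1.3542*s^5 - 2.6525*s^4 + 6.9986*s^3 - 6.9987*s^2 - 5.8099*s + 0.9065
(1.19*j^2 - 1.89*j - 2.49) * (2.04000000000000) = 2.4276*j^2 - 3.8556*j - 5.0796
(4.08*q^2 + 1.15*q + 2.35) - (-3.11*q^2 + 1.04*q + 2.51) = 7.19*q^2 + 0.11*q - 0.16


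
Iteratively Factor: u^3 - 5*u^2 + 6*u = (u - 2)*(u^2 - 3*u) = (u - 3)*(u - 2)*(u)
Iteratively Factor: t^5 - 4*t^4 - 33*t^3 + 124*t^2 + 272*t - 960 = (t - 4)*(t^4 - 33*t^2 - 8*t + 240) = (t - 4)*(t + 4)*(t^3 - 4*t^2 - 17*t + 60) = (t - 4)*(t + 4)^2*(t^2 - 8*t + 15) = (t - 5)*(t - 4)*(t + 4)^2*(t - 3)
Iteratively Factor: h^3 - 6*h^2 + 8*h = (h)*(h^2 - 6*h + 8) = h*(h - 4)*(h - 2)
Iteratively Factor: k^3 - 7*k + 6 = (k - 1)*(k^2 + k - 6) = (k - 2)*(k - 1)*(k + 3)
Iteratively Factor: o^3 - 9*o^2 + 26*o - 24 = (o - 4)*(o^2 - 5*o + 6) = (o - 4)*(o - 2)*(o - 3)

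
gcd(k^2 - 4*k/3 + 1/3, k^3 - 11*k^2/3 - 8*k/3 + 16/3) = k - 1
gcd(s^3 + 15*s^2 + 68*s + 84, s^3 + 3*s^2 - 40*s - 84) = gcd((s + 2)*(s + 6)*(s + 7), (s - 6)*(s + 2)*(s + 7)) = s^2 + 9*s + 14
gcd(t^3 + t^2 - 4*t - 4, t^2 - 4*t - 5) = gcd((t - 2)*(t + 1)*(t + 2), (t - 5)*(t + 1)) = t + 1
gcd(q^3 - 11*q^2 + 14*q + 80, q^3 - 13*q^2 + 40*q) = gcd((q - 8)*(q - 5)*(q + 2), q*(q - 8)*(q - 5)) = q^2 - 13*q + 40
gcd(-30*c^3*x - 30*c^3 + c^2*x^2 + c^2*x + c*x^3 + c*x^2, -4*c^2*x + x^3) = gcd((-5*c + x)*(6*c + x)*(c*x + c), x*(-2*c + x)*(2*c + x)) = 1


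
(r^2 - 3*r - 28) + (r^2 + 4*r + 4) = 2*r^2 + r - 24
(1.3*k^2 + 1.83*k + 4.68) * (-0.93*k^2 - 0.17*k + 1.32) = -1.209*k^4 - 1.9229*k^3 - 2.9475*k^2 + 1.62*k + 6.1776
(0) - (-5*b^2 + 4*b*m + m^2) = 5*b^2 - 4*b*m - m^2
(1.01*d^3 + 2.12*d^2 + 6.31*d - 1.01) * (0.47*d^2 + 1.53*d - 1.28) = 0.4747*d^5 + 2.5417*d^4 + 4.9165*d^3 + 6.466*d^2 - 9.6221*d + 1.2928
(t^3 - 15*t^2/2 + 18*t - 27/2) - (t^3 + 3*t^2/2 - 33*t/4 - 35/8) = -9*t^2 + 105*t/4 - 73/8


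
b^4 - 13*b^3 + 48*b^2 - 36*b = b*(b - 6)^2*(b - 1)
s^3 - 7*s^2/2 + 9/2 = (s - 3)*(s - 3/2)*(s + 1)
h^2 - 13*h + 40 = (h - 8)*(h - 5)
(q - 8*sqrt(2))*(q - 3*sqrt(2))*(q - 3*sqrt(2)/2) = q^3 - 25*sqrt(2)*q^2/2 + 81*q - 72*sqrt(2)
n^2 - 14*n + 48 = (n - 8)*(n - 6)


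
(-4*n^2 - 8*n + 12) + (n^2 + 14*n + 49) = -3*n^2 + 6*n + 61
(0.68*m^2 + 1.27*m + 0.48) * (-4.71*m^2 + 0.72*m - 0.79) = -3.2028*m^4 - 5.4921*m^3 - 1.8836*m^2 - 0.6577*m - 0.3792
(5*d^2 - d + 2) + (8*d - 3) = 5*d^2 + 7*d - 1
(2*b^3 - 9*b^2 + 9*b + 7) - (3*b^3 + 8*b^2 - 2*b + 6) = -b^3 - 17*b^2 + 11*b + 1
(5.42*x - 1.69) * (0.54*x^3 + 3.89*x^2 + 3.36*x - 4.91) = 2.9268*x^4 + 20.1712*x^3 + 11.6371*x^2 - 32.2906*x + 8.2979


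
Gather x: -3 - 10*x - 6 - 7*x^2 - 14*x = -7*x^2 - 24*x - 9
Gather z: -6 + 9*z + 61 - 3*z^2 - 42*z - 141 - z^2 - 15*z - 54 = -4*z^2 - 48*z - 140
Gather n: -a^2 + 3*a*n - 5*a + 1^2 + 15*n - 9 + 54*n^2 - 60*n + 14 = -a^2 - 5*a + 54*n^2 + n*(3*a - 45) + 6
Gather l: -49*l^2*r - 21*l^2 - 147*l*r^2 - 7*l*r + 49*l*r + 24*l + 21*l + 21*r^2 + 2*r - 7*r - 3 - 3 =l^2*(-49*r - 21) + l*(-147*r^2 + 42*r + 45) + 21*r^2 - 5*r - 6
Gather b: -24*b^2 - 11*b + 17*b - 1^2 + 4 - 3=-24*b^2 + 6*b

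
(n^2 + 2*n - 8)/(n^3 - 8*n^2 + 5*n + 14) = (n + 4)/(n^2 - 6*n - 7)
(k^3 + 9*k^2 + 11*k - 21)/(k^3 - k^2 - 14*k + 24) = (k^3 + 9*k^2 + 11*k - 21)/(k^3 - k^2 - 14*k + 24)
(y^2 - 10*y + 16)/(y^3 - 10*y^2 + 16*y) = 1/y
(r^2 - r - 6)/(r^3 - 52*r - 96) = (r - 3)/(r^2 - 2*r - 48)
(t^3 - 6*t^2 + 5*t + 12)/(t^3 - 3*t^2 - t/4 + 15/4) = 4*(t^2 - 7*t + 12)/(4*t^2 - 16*t + 15)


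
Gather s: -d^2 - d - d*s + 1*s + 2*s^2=-d^2 - d + 2*s^2 + s*(1 - d)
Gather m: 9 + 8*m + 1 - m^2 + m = -m^2 + 9*m + 10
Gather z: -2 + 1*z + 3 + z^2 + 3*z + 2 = z^2 + 4*z + 3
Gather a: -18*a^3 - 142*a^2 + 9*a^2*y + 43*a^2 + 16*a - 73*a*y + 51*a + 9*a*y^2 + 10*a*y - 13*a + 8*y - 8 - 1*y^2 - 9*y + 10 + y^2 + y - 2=-18*a^3 + a^2*(9*y - 99) + a*(9*y^2 - 63*y + 54)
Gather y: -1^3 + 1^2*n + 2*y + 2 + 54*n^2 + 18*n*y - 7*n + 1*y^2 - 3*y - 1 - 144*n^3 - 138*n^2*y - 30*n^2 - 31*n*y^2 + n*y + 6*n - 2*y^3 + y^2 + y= -144*n^3 + 24*n^2 - 2*y^3 + y^2*(2 - 31*n) + y*(-138*n^2 + 19*n)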